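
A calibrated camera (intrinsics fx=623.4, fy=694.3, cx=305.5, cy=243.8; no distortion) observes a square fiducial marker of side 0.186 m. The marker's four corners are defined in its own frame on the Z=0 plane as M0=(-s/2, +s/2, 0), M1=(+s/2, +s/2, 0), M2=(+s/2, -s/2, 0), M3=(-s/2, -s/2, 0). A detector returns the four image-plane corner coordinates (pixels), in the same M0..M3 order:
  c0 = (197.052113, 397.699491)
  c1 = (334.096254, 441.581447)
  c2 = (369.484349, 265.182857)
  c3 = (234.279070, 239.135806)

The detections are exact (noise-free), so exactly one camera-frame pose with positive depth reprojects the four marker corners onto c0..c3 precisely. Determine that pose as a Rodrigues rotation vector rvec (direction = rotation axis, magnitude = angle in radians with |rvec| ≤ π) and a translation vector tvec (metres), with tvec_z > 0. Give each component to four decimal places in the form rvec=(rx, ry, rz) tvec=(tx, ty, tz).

Intrinsics K: fx=623.4, fy=694.3, cx=305.5, cy=243.8
Marker side s = 0.186 m; corners in marker frame (Z=0):
  M0 = (-0.0930, +0.0930, 0)
  M1 = (+0.0930, +0.0930, 0)
  M2 = (+0.0930, -0.0930, 0)
  M3 = (-0.0930, -0.0930, 0)
Detected image corners:
  c0 = (197.052113, 397.699491) px
  c1 = (334.096254, 441.581447) px
  c2 = (369.484349, 265.182857) px
  c3 = (234.279070, 239.135806) px
Planar DLT: solve 8×8 A·h = b for H (H[2,2]=1):
  H  [+581.95781 -256.00515 +280.74642]
  H  [+9.68739 +826.38559 +333.37922]
  H  [-0.52796 -0.21345 +1.00000]
B = K⁻¹H; ‖b₁‖=1.319070, ‖b₂‖=1.319070; λ = 2/(‖b₁‖+‖b₂‖) = 0.758110, sign → tz>0 ⇒ λ=+0.758110
r₁ = λ·B[:,0] = (+0.90386,+0.15112,-0.40025); r₂ = λ·B[:,1] = (-0.23203,+0.95916,-0.16182)
r₃ = r₁×r₂ = (+0.35945,+0.23913,+0.90201); SVD([r₁ r₂ r₃]) → R = UVᵀ:
  R  [+0.90386 -0.23203 +0.35945]
  R  [+0.15112 +0.95916 +0.23913]
  R  [-0.40025 -0.16182 +0.90201]
t = (-0.03010, +0.09781, +0.75811) m
tr R = 2.765019; θ = arccos((tr R − 1)/2) = 0.489625 rad = 28.053°
axis k = ((R−Rᵀ)₃₂, (R−Rᵀ)₁₃, (R−Rᵀ)₂₁) / (2 sinθ) = (-0.426268, +0.807688, +0.407352)
rvec = θ·k = (-0.208711, +0.395464, +0.199450)

rvec=(-0.2087, 0.3955, 0.1994) tvec=(-0.0301, 0.0978, 0.7581)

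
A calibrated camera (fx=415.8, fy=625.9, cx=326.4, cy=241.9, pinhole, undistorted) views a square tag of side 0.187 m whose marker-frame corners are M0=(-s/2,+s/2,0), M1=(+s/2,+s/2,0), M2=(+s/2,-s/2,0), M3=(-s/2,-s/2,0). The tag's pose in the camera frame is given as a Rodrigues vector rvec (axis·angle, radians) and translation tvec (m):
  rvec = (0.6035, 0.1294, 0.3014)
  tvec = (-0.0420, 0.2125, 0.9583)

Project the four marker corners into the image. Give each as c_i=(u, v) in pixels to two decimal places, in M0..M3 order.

c0=(263.66, 399.75) c1=(336.35, 437.32) c2=(358.31, 359.22) c3=(276.84, 317.72)

Intrinsics K: fx=415.8, fy=625.9, cx=326.4, cy=241.9
Marker side s = 0.187 m; corners in marker frame (Z=0):
  M0 = (-0.0935, +0.0935, 0)
  M1 = (+0.0935, +0.0935, 0)
  M2 = (+0.0935, -0.0935, 0)
  M3 = (-0.0935, -0.0935, 0)
rvec = (0.6035, 0.1294, 0.3014), |rvec| = θ = 0.68688 rad = 39.355°
Rodrigues: sinθ=0.63412, 1−cosθ=0.22677; R = I + sinθ·[k]× + (1−cosθ)·[k]×²:
    [+0.94829 -0.24072 +0.20689]
    [+0.31579 +0.78128 -0.53841]
    [-0.03203 +0.57590 +0.81689]
t = (-0.0420, 0.2125, 0.9583) m
M0: Pc = R·M0+t = (-0.15317, +0.25602, +1.01514); u = 415.8·(-0.15317)/1.01514 + 326.4 = 263.6610, v = 625.9·(+0.25602)/1.01514 + 241.9 = 399.7549
M1: Pc = R·M1+t = (+0.02416, +0.31508, +1.00915); u = 415.8·(+0.02416)/1.00915 + 326.4 = 336.3538, v = 625.9·(+0.31508)/1.00915 + 241.9 = 437.3176
M2: Pc = R·M2+t = (+0.06917, +0.16898, +0.90146); u = 415.8·(+0.06917)/0.90146 + 326.4 = 358.3058, v = 625.9·(+0.16898)/0.90146 + 241.9 = 359.2237
M3: Pc = R·M3+t = (-0.10816, +0.10992, +0.90745); u = 415.8·(-0.10816)/0.90745 + 326.4 = 276.8412, v = 625.9·(+0.10992)/0.90745 + 241.9 = 317.7187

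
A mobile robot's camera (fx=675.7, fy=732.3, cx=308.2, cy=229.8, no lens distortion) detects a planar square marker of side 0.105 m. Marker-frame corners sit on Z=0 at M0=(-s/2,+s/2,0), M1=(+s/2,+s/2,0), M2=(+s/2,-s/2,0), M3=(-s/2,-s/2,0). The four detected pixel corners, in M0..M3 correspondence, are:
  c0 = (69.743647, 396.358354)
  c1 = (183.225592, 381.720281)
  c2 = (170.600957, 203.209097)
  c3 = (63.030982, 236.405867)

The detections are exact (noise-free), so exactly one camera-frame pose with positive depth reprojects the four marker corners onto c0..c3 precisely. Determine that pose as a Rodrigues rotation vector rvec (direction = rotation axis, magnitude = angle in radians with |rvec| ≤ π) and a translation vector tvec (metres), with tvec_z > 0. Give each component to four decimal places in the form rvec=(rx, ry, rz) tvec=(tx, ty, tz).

rvec=(-0.1532, 0.5428, -0.1619) tvec=(-0.1274, 0.0455, 0.4535)

Intrinsics K: fx=675.7, fy=732.3, cx=308.2, cy=229.8
Marker side s = 0.105 m; corners in marker frame (Z=0):
  M0 = (-0.0525, +0.0525, 0)
  M1 = (+0.0525, +0.0525, 0)
  M2 = (+0.0525, -0.0525, 0)
  M3 = (-0.0525, -0.0525, 0)
Detected image corners:
  c0 = (69.743647, 396.358354) px
  c1 = (183.225592, 381.720281) px
  c2 = (170.600957, 203.209097) px
  c3 = (63.030982, 236.405867) px
Planar DLT: solve 8×8 A·h = b for H (H[2,2]=1):
  H  [+917.86377 +40.21661 +118.34597]
  H  [-565.41438 +1480.90262 +303.28129]
  H  [-1.10278 -0.41295 +1.00000]
B = K⁻¹H; ‖b₁‖=2.205091, ‖b₂‖=2.205091; λ = 2/(‖b₁‖+‖b₂‖) = 0.453496, sign → tz>0 ⇒ λ=+0.453496
r₁ = λ·B[:,0] = (+0.84413,-0.19321,-0.50011); r₂ = λ·B[:,1] = (+0.11241,+0.97585,-0.18727)
r₃ = r₁×r₂ = (+0.52422,+0.10187,+0.84547); SVD([r₁ r₂ r₃]) → R = UVᵀ:
  R  [+0.84413 +0.11241 +0.52422]
  R  [-0.19321 +0.97585 +0.10187]
  R  [-0.50011 -0.18727 +0.84547]
t = (-0.12742, +0.04551, +0.45350) m
tr R = 2.665459; θ = arccos((tr R − 1)/2) = 0.586777 rad = 33.620°
axis k = ((R−Rᵀ)₃₂, (R−Rᵀ)₁₃, (R−Rᵀ)₂₁) / (2 sinθ) = (-0.261106, +0.925015, -0.275990)
rvec = θ·k = (-0.153211, +0.542778, -0.161945)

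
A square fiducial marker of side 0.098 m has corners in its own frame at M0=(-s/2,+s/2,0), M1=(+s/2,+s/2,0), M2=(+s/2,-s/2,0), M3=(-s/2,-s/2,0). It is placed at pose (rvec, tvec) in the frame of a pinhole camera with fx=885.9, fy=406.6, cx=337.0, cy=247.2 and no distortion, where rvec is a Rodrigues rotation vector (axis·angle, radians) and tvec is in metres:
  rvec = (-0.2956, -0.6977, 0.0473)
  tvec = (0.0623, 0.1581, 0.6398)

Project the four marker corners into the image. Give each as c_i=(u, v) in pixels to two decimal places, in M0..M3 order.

c0=(377.83, 382.52) c1=(475.43, 378.44) c2=(462.78, 317.37) c3=(368.29, 315.25)

Intrinsics K: fx=885.9, fy=406.6, cx=337.0, cy=247.2
Marker side s = 0.098 m; corners in marker frame (Z=0):
  M0 = (-0.0490, +0.0490, 0)
  M1 = (+0.0490, +0.0490, 0)
  M2 = (+0.0490, -0.0490, 0)
  M3 = (-0.0490, -0.0490, 0)
rvec = (-0.2956, -0.6977, 0.0473), |rvec| = θ = 0.75921 rad = 43.500°
Rodrigues: sinθ=0.68835, 1−cosθ=0.27462; R = I + sinθ·[k]× + (1−cosθ)·[k]×²:
    [+0.76701 +0.05538 -0.63924]
    [+0.14115 +0.95730 +0.25229]
    [+0.62592 -0.28373 +0.72645]
t = (0.0623, 0.1581, 0.6398) m
M0: Pc = R·M0+t = (+0.02743, +0.19809, +0.59523); u = 885.9·(+0.02743)/0.59523 + 337.0 = 377.8250, v = 406.6·(+0.19809)/0.59523 + 247.2 = 382.5165
M1: Pc = R·M1+t = (+0.10260, +0.21192, +0.65657); u = 885.9·(+0.10260)/0.65657 + 337.0 = 475.4331, v = 406.6·(+0.21192)/0.65657 + 247.2 = 378.4407
M2: Pc = R·M2+t = (+0.09717, +0.11811, +0.68437); u = 885.9·(+0.09717)/0.68437 + 337.0 = 462.7837, v = 406.6·(+0.11811)/0.68437 + 247.2 = 317.3706
M3: Pc = R·M3+t = (+0.02200, +0.10428, +0.62303); u = 885.9·(+0.02200)/0.62303 + 337.0 = 368.2865, v = 406.6·(+0.10428)/0.62303 + 247.2 = 315.2520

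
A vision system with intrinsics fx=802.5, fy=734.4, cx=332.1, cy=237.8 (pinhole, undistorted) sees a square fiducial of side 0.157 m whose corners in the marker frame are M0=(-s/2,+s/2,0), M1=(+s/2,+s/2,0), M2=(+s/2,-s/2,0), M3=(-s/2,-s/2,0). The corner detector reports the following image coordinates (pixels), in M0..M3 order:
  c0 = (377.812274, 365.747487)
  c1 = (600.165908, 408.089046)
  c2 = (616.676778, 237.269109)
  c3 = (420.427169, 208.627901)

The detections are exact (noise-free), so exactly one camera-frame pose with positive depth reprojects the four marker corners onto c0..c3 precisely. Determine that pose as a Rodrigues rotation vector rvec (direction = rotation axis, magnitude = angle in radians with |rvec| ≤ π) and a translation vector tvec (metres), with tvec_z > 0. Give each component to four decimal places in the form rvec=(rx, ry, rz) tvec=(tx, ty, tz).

rvec=(-0.5692, 0.1617, 0.2250) tvec=(0.1290, 0.0508, 0.6096)

Intrinsics K: fx=802.5, fy=734.4, cx=332.1, cy=237.8
Marker side s = 0.157 m; corners in marker frame (Z=0):
  M0 = (-0.0785, +0.0785, 0)
  M1 = (+0.0785, +0.0785, 0)
  M2 = (+0.0785, -0.0785, 0)
  M3 = (-0.0785, -0.0785, 0)
Detected image corners:
  c0 = (377.812274, 365.747487) px
  c1 = (600.165908, 408.089046) px
  c2 = (616.676778, 237.269109) px
  c3 = (420.427169, 208.627901) px
Planar DLT: solve 8×8 A·h = b for H (H[2,2]=1):
  H  [+1151.52786 -615.64435 +501.87794]
  H  [+116.57787 +785.90365 +299.01612]
  H  [-0.34956 -0.84377 +1.00000]
B = K⁻¹H; ‖b₁‖=1.640494, ‖b₂‖=1.640494; λ = 2/(‖b₁‖+‖b₂‖) = 0.609573, sign → tz>0 ⇒ λ=+0.609573
r₁ = λ·B[:,0] = (+0.96287,+0.16576,-0.21308); r₂ = λ·B[:,1] = (-0.25479,+0.81887,-0.51434)
r₃ = r₁×r₂ = (+0.08923,+0.54953,+0.83070); SVD([r₁ r₂ r₃]) → R = UVᵀ:
  R  [+0.96287 -0.25479 +0.08923]
  R  [+0.16576 +0.81887 +0.54953]
  R  [-0.21308 -0.51434 +0.83070]
t = (+0.12896, +0.05081, +0.60957) m
tr R = 2.612431; θ = arccos((tr R − 1)/2) = 0.633069 rad = 36.272°
axis k = ((R−Rᵀ)₃₂, (R−Rᵀ)₁₃, (R−Rᵀ)₂₁) / (2 sinθ) = (-0.899111, +0.255492, +0.355420)
rvec = θ·k = (-0.569199, +0.161744, +0.225005)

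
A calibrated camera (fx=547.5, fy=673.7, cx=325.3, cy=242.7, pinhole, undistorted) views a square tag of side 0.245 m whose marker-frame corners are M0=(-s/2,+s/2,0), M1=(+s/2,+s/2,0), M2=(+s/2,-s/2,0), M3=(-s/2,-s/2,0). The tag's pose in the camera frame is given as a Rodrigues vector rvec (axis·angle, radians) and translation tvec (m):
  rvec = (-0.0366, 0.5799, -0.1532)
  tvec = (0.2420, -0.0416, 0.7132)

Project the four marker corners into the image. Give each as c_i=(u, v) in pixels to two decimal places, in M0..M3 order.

c0=(437.10, 328.72) c1=(634.21, 306.67) c2=(597.90, 56.31) c3=(411.66, 120.03)

Intrinsics K: fx=547.5, fy=673.7, cx=325.3, cy=242.7
Marker side s = 0.245 m; corners in marker frame (Z=0):
  M0 = (-0.1225, +0.1225, 0)
  M1 = (+0.1225, +0.1225, 0)
  M2 = (+0.1225, -0.1225, 0)
  M3 = (-0.1225, -0.1225, 0)
rvec = (-0.0366, 0.5799, -0.1532), |rvec| = θ = 0.60091 rad = 34.430°
Rodrigues: sinθ=0.56539, 1−cosθ=0.17518; R = I + sinθ·[k]× + (1−cosθ)·[k]×²:
    [+0.82547 +0.13385 +0.54835]
    [-0.15444 +0.98796 -0.00866]
    [-0.54290 -0.07754 +0.83621]
t = (0.2420, -0.0416, 0.7132) m
M0: Pc = R·M0+t = (+0.15728, +0.09834, +0.77021); u = 547.5·(+0.15728)/0.77021 + 325.3 = 437.0994, v = 673.7·(+0.09834)/0.77021 + 242.7 = 328.7220
M1: Pc = R·M1+t = (+0.35952, +0.06051, +0.63720); u = 547.5·(+0.35952)/0.63720 + 325.3 = 634.2087, v = 673.7·(+0.06051)/0.63720 + 242.7 = 306.6728
M2: Pc = R·M2+t = (+0.32672, -0.18154, +0.65619); u = 547.5·(+0.32672)/0.65619 + 325.3 = 597.9049, v = 673.7·(-0.18154)/0.65619 + 242.7 = 56.3116
M3: Pc = R·M3+t = (+0.12448, -0.14371, +0.78920); u = 547.5·(+0.12448)/0.78920 + 325.3 = 411.6587, v = 673.7·(-0.14371)/0.78920 + 242.7 = 120.0257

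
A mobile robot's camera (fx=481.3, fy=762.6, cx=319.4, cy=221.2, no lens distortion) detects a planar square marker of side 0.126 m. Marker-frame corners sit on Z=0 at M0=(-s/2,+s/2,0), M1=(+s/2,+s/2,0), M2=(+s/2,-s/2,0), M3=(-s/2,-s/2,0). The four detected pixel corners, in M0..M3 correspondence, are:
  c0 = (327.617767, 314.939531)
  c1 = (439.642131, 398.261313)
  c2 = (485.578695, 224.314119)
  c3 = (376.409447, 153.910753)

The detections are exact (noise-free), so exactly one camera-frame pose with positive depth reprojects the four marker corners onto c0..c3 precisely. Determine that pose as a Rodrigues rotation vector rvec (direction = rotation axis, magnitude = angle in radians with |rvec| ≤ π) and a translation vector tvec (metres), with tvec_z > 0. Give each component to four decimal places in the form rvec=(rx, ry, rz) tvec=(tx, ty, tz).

rvec=(-0.2488, 0.1769, 0.4351) tvec=(0.0925, 0.0326, 0.5116)

Intrinsics K: fx=481.3, fy=762.6, cx=319.4, cy=221.2
Marker side s = 0.126 m; corners in marker frame (Z=0):
  M0 = (-0.0630, +0.0630, 0)
  M1 = (+0.0630, +0.0630, 0)
  M2 = (+0.0630, -0.0630, 0)
  M3 = (-0.0630, -0.0630, 0)
Detected image corners:
  c0 = (327.617767, 314.939531) px
  c1 = (439.642131, 398.261313) px
  c2 = (485.578695, 224.314119) px
  c3 = (376.409447, 153.910753) px
Planar DLT: solve 8×8 A·h = b for H (H[2,2]=1):
  H  [+701.10021 -535.20068 +406.38582]
  H  [+490.60795 +1221.36736 +269.74869]
  H  [-0.43302 -0.39033 +1.00000]
B = K⁻¹H; ‖b₁‖=1.954596, ‖b₂‖=1.954596; λ = 2/(‖b₁‖+‖b₂‖) = 0.511615, sign → tz>0 ⇒ λ=+0.511615
r₁ = λ·B[:,0] = (+0.89228,+0.39340,-0.22154); r₂ = λ·B[:,1] = (-0.43639,+0.87732,-0.19970)
r₃ = r₁×r₂ = (+0.11580,+0.27486,+0.95448); SVD([r₁ r₂ r₃]) → R = UVᵀ:
  R  [+0.89228 -0.43639 +0.11580]
  R  [+0.39340 +0.87732 +0.27486]
  R  [-0.22154 -0.19970 +0.95448]
t = (+0.09246, +0.03257, +0.51161) m
tr R = 2.724079; θ = arccos((tr R − 1)/2) = 0.531516 rad = 30.454°
axis k = ((R−Rᵀ)₃₂, (R−Rᵀ)₁₃, (R−Rᵀ)₂₁) / (2 sinθ) = (-0.468156, +0.332784, +0.818587)
rvec = θ·k = (-0.248832, +0.176880, +0.435092)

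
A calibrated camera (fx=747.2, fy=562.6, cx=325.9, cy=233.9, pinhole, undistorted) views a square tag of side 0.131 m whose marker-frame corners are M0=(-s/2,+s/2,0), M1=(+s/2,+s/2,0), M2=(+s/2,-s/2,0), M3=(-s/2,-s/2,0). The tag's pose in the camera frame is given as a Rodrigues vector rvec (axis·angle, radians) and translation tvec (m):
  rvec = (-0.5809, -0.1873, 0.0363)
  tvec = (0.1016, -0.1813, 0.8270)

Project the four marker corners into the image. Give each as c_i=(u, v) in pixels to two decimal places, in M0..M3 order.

c0=(362.75, 138.54) c1=(481.66, 149.10) c2=(466.76, 85.58) c3=(357.50, 74.29)

Intrinsics K: fx=747.2, fy=562.6, cx=325.9, cy=233.9
Marker side s = 0.131 m; corners in marker frame (Z=0):
  M0 = (-0.0655, +0.0655, 0)
  M1 = (+0.0655, +0.0655, 0)
  M2 = (+0.0655, -0.0655, 0)
  M3 = (-0.0655, -0.0655, 0)
rvec = (-0.5809, -0.1873, 0.0363), |rvec| = θ = 0.61143 rad = 35.032°
Rodrigues: sinθ=0.57404, 1−cosθ=0.18117; R = I + sinθ·[k]× + (1−cosθ)·[k]×²:
    [+0.98236 +0.01865 -0.18606]
    [+0.08681 +0.83583 +0.54208]
    [+0.16563 -0.54867 +0.81947]
t = (0.1016, -0.1813, 0.8270) m
M0: Pc = R·M0+t = (+0.03848, -0.13224, +0.78021); u = 747.2·(+0.03848)/0.78021 + 325.9 = 362.7487, v = 562.6·(-0.13224)/0.78021 + 233.9 = 138.5445
M1: Pc = R·M1+t = (+0.16717, -0.12087, +0.80191); u = 747.2·(+0.16717)/0.80191 + 325.9 = 481.6611, v = 562.6·(-0.12087)/0.80191 + 233.9 = 149.1026
M2: Pc = R·M2+t = (+0.16472, -0.23036, +0.87379); u = 747.2·(+0.16472)/0.87379 + 325.9 = 466.7596, v = 562.6·(-0.23036)/0.87379 + 233.9 = 85.5788
M3: Pc = R·M3+t = (+0.03603, -0.24173, +0.85209); u = 747.2·(+0.03603)/0.85209 + 325.9 = 357.4983, v = 562.6·(-0.24173)/0.85209 + 233.9 = 74.2937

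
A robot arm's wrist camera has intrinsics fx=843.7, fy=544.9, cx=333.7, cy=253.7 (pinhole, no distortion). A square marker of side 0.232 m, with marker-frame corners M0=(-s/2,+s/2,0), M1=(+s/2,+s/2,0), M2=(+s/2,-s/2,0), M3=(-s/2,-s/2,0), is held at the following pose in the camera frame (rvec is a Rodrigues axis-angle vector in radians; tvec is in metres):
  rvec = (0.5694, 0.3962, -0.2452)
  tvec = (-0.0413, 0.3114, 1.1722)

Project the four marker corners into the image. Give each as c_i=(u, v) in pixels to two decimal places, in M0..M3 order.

Intrinsics K: fx=843.7, fy=544.9, cx=333.7, cy=253.7
Marker side s = 0.232 m; corners in marker frame (Z=0):
  M0 = (-0.1160, +0.1160, 0)
  M1 = (+0.1160, +0.1160, 0)
  M2 = (+0.1160, -0.1160, 0)
  M3 = (-0.1160, -0.1160, 0)
rvec = (0.5694, 0.3962, -0.2452), |rvec| = θ = 0.73574 rad = 42.155°
Rodrigues: sinθ=0.67114, 1−cosθ=0.25867; R = I + sinθ·[k]× + (1−cosθ)·[k]×²:
    [+0.89626 +0.33147 +0.29469]
    [-0.11587 +0.81634 -0.56582]
    [-0.42813 +0.47298 +0.77006]
t = (-0.0413, 0.3114, 1.1722) m
M0: Pc = R·M0+t = (-0.10682, +0.41954, +1.27673); u = 843.7·(-0.10682)/1.27673 + 333.7 = 263.1130, v = 544.9·(+0.41954)/1.27673 + 253.7 = 432.7557
M1: Pc = R·M1+t = (+0.10112, +0.39266, +1.17740); u = 843.7·(+0.10112)/1.17740 + 333.7 = 406.1579, v = 544.9·(+0.39266)/1.17740 + 253.7 = 435.4201
M2: Pc = R·M2+t = (+0.02422, +0.20326, +1.06767); u = 843.7·(+0.02422)/1.06767 + 333.7 = 352.8358, v = 544.9·(+0.20326)/1.06767 + 253.7 = 357.4381
M3: Pc = R·M3+t = (-0.18372, +0.23014, +1.16700); u = 843.7·(-0.18372)/1.16700 + 333.7 = 200.8789, v = 544.9·(+0.23014)/1.16700 + 253.7 = 361.1604

c0=(263.11, 432.76) c1=(406.16, 435.42) c2=(352.84, 357.44) c3=(200.88, 361.16)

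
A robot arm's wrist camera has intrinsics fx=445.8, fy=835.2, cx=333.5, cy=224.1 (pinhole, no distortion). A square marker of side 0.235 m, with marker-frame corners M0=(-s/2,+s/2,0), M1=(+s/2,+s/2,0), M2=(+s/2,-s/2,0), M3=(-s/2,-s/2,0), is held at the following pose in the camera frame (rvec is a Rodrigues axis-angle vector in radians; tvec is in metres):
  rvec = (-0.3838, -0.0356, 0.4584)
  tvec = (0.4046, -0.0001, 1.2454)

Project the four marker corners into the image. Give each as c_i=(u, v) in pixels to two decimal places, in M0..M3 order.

Intrinsics K: fx=445.8, fy=835.2, cx=333.5, cy=224.1
Marker side s = 0.235 m; corners in marker frame (Z=0):
  M0 = (-0.1175, +0.1175, 0)
  M1 = (+0.1175, +0.1175, 0)
  M2 = (+0.1175, -0.1175, 0)
  M3 = (-0.1175, -0.1175, 0)
rvec = (-0.3838, -0.0356, 0.4584), |rvec| = θ = 0.59892 rad = 34.315°
Rodrigues: sinθ=0.56375, 1−cosθ=0.17405; R = I + sinθ·[k]× + (1−cosθ)·[k]×²:
    [+0.89742 -0.42485 -0.11888]
    [+0.43811 +0.82656 +0.35334]
    [-0.05186 -0.36918 +0.92791]
t = (0.4046, -0.0001, 1.2454) m
M0: Pc = R·M0+t = (+0.24923, +0.04554, +1.20811); u = 445.8·(+0.24923)/1.20811 + 333.5 = 425.4680, v = 835.2·(+0.04554)/1.20811 + 224.1 = 255.5849
M1: Pc = R·M1+t = (+0.46013, +0.14850, +1.19593); u = 445.8·(+0.46013)/1.19593 + 333.5 = 505.0192, v = 835.2·(+0.14850)/1.19593 + 224.1 = 327.8074
M2: Pc = R·M2+t = (+0.55997, -0.04574, +1.28269); u = 445.8·(+0.55997)/1.28269 + 333.5 = 528.1178, v = 835.2·(-0.04574)/1.28269 + 224.1 = 194.3153
M3: Pc = R·M3+t = (+0.34907, -0.14870, +1.29487); u = 445.8·(+0.34907)/1.29487 + 333.5 = 453.6792, v = 835.2·(-0.14870)/1.29487 + 224.1 = 128.1881

c0=(425.47, 255.58) c1=(505.02, 327.81) c2=(528.12, 194.32) c3=(453.68, 128.19)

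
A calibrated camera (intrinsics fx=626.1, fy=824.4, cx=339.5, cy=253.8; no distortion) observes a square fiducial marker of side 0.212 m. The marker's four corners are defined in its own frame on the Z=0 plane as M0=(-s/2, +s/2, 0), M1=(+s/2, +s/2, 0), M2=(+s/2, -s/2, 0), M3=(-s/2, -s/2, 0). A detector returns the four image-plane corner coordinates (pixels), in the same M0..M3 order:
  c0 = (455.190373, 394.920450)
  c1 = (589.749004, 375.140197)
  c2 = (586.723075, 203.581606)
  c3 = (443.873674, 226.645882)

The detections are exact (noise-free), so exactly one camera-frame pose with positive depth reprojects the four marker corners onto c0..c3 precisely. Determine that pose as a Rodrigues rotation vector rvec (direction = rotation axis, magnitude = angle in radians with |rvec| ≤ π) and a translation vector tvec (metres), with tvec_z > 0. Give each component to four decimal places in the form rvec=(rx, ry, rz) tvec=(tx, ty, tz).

Intrinsics K: fx=626.1, fy=824.4, cx=339.5, cy=253.8
Marker side s = 0.212 m; corners in marker frame (Z=0):
  M0 = (-0.1060, +0.1060, 0)
  M1 = (+0.1060, +0.1060, 0)
  M2 = (+0.1060, -0.1060, 0)
  M3 = (-0.1060, -0.1060, 0)
Detected image corners:
  c0 = (455.190373, 394.920450) px
  c1 = (589.749004, 375.140197) px
  c2 = (586.723075, 203.581606) px
  c3 = (443.873674, 226.645882) px
Planar DLT: solve 8×8 A·h = b for H (H[2,2]=1):
  H  [+625.00068 +181.72260 +518.58605]
  H  [-117.39640 +886.91014 +302.69961]
  H  [-0.05526 +0.28481 +1.00000]
B = K⁻¹H; ‖b₁‖=1.037299, ‖b₂‖=1.037299; λ = 2/(‖b₁‖+‖b₂‖) = 0.964042, sign → tz>0 ⇒ λ=+0.964042
r₁ = λ·B[:,0] = (+0.99124,-0.12088,-0.05327); r₂ = λ·B[:,1] = (+0.13093,+0.95261,+0.27456)
r₃ = r₁×r₂ = (+0.01756,-0.27913,+0.96009); SVD([r₁ r₂ r₃]) → R = UVᵀ:
  R  [+0.99124 +0.13093 +0.01756]
  R  [-0.12088 +0.95261 -0.27913]
  R  [-0.05327 +0.27456 +0.96009]
t = (+0.27575, +0.05718, +0.96404) m
tr R = 2.903942; θ = arccos((tr R − 1)/2) = 0.311187 rad = 17.830°
axis k = ((R−Rᵀ)₃₂, (R−Rᵀ)₁₃, (R−Rᵀ)₂₁) / (2 sinθ) = (+0.904178, +0.115665, -0.411198)
rvec = θ·k = (+0.281368, +0.035993, -0.127960)

rvec=(0.2814, 0.0360, -0.1280) tvec=(0.2757, 0.0572, 0.9640)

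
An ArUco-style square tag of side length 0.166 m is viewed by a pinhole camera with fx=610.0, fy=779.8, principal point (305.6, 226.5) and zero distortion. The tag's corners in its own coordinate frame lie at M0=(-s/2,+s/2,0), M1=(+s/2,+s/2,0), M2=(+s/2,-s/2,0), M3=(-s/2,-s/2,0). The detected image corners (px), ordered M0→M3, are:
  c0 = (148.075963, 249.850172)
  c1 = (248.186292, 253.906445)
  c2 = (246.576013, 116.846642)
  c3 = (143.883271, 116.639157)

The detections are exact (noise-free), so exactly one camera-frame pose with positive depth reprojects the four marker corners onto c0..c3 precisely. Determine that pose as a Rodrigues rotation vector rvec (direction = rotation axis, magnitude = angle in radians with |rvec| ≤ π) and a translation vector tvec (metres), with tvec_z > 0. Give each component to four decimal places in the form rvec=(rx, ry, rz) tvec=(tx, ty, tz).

rvec=(0.1515, 0.1686, 0.0123) tvec=(-0.1716, -0.0506, 0.9549)

Intrinsics K: fx=610.0, fy=779.8, cx=305.6, cy=226.5
Marker side s = 0.166 m; corners in marker frame (Z=0):
  M0 = (-0.0830, +0.0830, 0)
  M1 = (+0.0830, +0.0830, 0)
  M2 = (+0.0830, -0.0830, 0)
  M3 = (-0.0830, -0.0830, 0)
Detected image corners:
  c0 = (148.075963, 249.850172) px
  c1 = (248.186292, 253.906445) px
  c2 = (246.576013, 116.846642) px
  c3 = (143.883271, 116.639157) px
Planar DLT: solve 8×8 A·h = b for H (H[2,2]=1):
  H  [+576.51401 +48.74493 +195.96694]
  H  [-19.08808 +843.09561 +185.18352]
  H  [-0.17407 +0.15840 +1.00000]
B = K⁻¹H; ‖b₁‖=1.047210, ‖b₂‖=1.047210; λ = 2/(‖b₁‖+‖b₂‖) = 0.954918, sign → tz>0 ⇒ λ=+0.954918
r₁ = λ·B[:,0] = (+0.98577,+0.02491,-0.16622); r₂ = λ·B[:,1] = (+0.00053,+0.98849,+0.15126)
r₃ = r₁×r₂ = (+0.16808,-0.14919,+0.97442); SVD([r₁ r₂ r₃]) → R = UVᵀ:
  R  [+0.98577 +0.00053 +0.16808]
  R  [+0.02491 +0.98849 -0.14919]
  R  [-0.16622 +0.15126 +0.97442]
t = (-0.17162, -0.05059, +0.95492) m
tr R = 2.948686; θ = arccos((tr R − 1)/2) = 0.227013 rad = 13.007°
axis k = ((R−Rᵀ)₃₂, (R−Rᵀ)₁₃, (R−Rᵀ)₂₁) / (2 sinθ) = (+0.667465, +0.742669, +0.054154)
rvec = θ·k = (+0.151523, +0.168595, +0.012294)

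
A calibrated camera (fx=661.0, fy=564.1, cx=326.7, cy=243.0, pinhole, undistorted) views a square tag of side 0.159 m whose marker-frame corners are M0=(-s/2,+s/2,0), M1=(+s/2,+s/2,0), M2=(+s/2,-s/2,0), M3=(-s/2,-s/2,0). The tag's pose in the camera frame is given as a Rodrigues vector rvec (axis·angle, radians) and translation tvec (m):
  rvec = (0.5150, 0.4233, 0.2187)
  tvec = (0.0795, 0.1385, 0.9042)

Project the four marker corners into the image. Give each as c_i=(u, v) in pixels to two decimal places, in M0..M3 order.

c0=(327.37, 348.47) c1=(429.34, 384.45) c2=(451.59, 307.25) c3=(338.84, 272.57)

Intrinsics K: fx=661.0, fy=564.1, cx=326.7, cy=243.0
Marker side s = 0.159 m; corners in marker frame (Z=0):
  M0 = (-0.0795, +0.0795, 0)
  M1 = (+0.0795, +0.0795, 0)
  M2 = (+0.0795, -0.0795, 0)
  M3 = (-0.0795, -0.0795, 0)
rvec = (0.5150, 0.4233, 0.2187), |rvec| = θ = 0.70160 rad = 40.199°
Rodrigues: sinθ=0.64544, 1−cosθ=0.23619; R = I + sinθ·[k]× + (1−cosθ)·[k]×²:
    [+0.89107 -0.09659 +0.44346]
    [+0.30580 +0.84979 -0.42936]
    [-0.33537 +0.51820 +0.78676]
t = (0.0795, 0.1385, 0.9042) m
M0: Pc = R·M0+t = (+0.00098, +0.18175, +0.97206); u = 661.0·(+0.00098)/0.97206 + 326.7 = 327.3667, v = 564.1·(+0.18175)/0.97206 + 243.0 = 348.4707
M1: Pc = R·M1+t = (+0.14266, +0.23037, +0.91873); u = 661.0·(+0.14266)/0.91873 + 326.7 = 429.3402, v = 564.1·(+0.23037)/0.91873 + 243.0 = 384.4458
M2: Pc = R·M2+t = (+0.15802, +0.09525, +0.83634); u = 661.0·(+0.15802)/0.83634 + 326.7 = 451.5903, v = 564.1·(+0.09525)/0.83634 + 243.0 = 307.2465
M3: Pc = R·M3+t = (+0.01634, +0.04663, +0.88967); u = 661.0·(+0.01634)/0.88967 + 326.7 = 338.8393, v = 564.1·(+0.04663)/0.88967 + 243.0 = 272.5668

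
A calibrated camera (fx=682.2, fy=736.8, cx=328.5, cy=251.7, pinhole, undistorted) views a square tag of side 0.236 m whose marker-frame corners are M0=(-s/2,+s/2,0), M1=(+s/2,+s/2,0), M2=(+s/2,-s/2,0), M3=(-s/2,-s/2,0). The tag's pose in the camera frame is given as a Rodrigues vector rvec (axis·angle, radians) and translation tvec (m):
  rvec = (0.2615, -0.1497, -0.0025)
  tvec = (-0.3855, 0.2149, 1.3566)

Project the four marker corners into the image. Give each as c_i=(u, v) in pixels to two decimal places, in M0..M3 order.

c0=(77.37, 430.02) c1=(196.95, 422.90) c2=(193.02, 305.62) c3=(67.79, 309.96)

Intrinsics K: fx=682.2, fy=736.8, cx=328.5, cy=251.7
Marker side s = 0.236 m; corners in marker frame (Z=0):
  M0 = (-0.1180, +0.1180, 0)
  M1 = (+0.1180, +0.1180, 0)
  M2 = (+0.1180, -0.1180, 0)
  M3 = (-0.1180, -0.1180, 0)
rvec = (0.2615, -0.1497, -0.0025), |rvec| = θ = 0.30133 rad = 17.265°
Rodrigues: sinθ=0.29679, 1−cosθ=0.04506; R = I + sinθ·[k]× + (1−cosθ)·[k]×²:
    [+0.98888 -0.01696 -0.14777]
    [-0.02189 +0.96606 -0.25737]
    [+0.14712 +0.25775 +0.95495]
t = (-0.3855, 0.2149, 1.3566) m
M0: Pc = R·M0+t = (-0.50419, +0.33148, +1.36965); u = 682.2·(-0.50419)/1.36965 + 328.5 = 77.3725, v = 736.8·(+0.33148)/1.36965 + 251.7 = 430.0175
M1: Pc = R·M1+t = (-0.27081, +0.32631, +1.40437); u = 682.2·(-0.27081)/1.40437 + 328.5 = 196.9471, v = 736.8·(+0.32631)/1.40437 + 251.7 = 422.8988
M2: Pc = R·M2+t = (-0.26681, +0.09832, +1.34355); u = 682.2·(-0.26681)/1.34355 + 328.5 = 193.0239, v = 736.8·(+0.09832)/1.34355 + 251.7 = 305.6196
M3: Pc = R·M3+t = (-0.50019, +0.10349, +1.30883); u = 682.2·(-0.50019)/1.30883 + 328.5 = 67.7879, v = 736.8·(+0.10349)/1.30883 + 251.7 = 309.9579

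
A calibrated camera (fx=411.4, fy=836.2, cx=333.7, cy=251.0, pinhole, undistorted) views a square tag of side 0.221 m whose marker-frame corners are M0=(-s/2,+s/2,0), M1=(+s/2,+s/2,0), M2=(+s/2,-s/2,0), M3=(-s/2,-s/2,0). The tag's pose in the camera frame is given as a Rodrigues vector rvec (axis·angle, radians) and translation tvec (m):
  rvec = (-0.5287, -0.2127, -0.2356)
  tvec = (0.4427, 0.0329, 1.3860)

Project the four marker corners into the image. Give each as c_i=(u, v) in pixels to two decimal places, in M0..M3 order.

c0=(449.70, 343.17) c1=(508.28, 316.71) c2=(478.81, 206.50) c3=(423.36, 226.51)

Intrinsics K: fx=411.4, fy=836.2, cx=333.7, cy=251.0
Marker side s = 0.221 m; corners in marker frame (Z=0):
  M0 = (-0.1105, +0.1105, 0)
  M1 = (+0.1105, +0.1105, 0)
  M2 = (+0.1105, -0.1105, 0)
  M3 = (-0.1105, -0.1105, 0)
rvec = (-0.5287, -0.2127, -0.2356), |rvec| = θ = 0.61666 rad = 35.332°
Rodrigues: sinθ=0.57832, 1−cosθ=0.18419; R = I + sinθ·[k]× + (1−cosθ)·[k]×²:
    [+0.95120 +0.27542 -0.13914]
    [-0.16648 +0.83773 +0.52010]
    [+0.25981 -0.47155 +0.84270]
t = (0.4427, 0.0329, 1.3860) m
M0: Pc = R·M0+t = (+0.36803, +0.14386, +1.30519); u = 411.4·(+0.36803)/1.30519 + 333.7 = 449.7033, v = 836.2·(+0.14386)/1.30519 + 251.0 = 343.1707
M1: Pc = R·M1+t = (+0.57824, +0.10707, +1.36260); u = 411.4·(+0.57824)/1.36260 + 333.7 = 508.2840, v = 836.2·(+0.10707)/1.36260 + 251.0 = 316.7081
M2: Pc = R·M2+t = (+0.51737, -0.07806, +1.46681); u = 411.4·(+0.51737)/1.46681 + 333.7 = 478.8088, v = 836.2·(-0.07806)/1.46681 + 251.0 = 206.4968
M3: Pc = R·M3+t = (+0.30716, -0.04127, +1.40940); u = 411.4·(+0.30716)/1.40940 + 333.7 = 423.3589, v = 836.2·(-0.04127)/1.40940 + 251.0 = 226.5129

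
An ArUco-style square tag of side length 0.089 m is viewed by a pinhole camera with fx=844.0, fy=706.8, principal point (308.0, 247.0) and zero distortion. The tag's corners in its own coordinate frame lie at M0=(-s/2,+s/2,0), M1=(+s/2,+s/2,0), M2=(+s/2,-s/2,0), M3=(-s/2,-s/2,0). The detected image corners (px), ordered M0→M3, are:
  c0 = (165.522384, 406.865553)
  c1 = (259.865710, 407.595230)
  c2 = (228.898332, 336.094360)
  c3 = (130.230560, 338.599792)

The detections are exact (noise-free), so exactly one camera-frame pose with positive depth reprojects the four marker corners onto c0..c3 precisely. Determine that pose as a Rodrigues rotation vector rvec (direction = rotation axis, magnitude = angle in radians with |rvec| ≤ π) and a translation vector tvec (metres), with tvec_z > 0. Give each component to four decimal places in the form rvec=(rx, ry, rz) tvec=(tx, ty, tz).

Intrinsics K: fx=844.0, fy=706.8, cx=308.0, cy=247.0
Marker side s = 0.089 m; corners in marker frame (Z=0):
  M0 = (-0.0445, +0.0445, 0)
  M1 = (+0.0445, +0.0445, 0)
  M2 = (+0.0445, -0.0445, 0)
  M3 = (-0.0445, -0.0445, 0)
Detected image corners:
  c0 = (165.522384, 406.865553) px
  c1 = (259.865710, 407.595230) px
  c2 = (228.898332, 336.094360) px
  c3 = (130.230560, 338.599792) px
Planar DLT: solve 8×8 A·h = b for H (H[2,2]=1):
  H  [+983.27415 +505.98457 +195.53147]
  H  [-199.85941 +1037.60858 +373.35475]
  H  [-0.51152 +0.67909 +1.00000]
B = K⁻¹H; ‖b₁‖=1.448972, ‖b₂‖=1.448972; λ = 2/(‖b₁‖+‖b₂‖) = 0.690144, sign → tz>0 ⇒ λ=+0.690144
r₁ = λ·B[:,0] = (+0.93286,-0.07178,-0.35302); r₂ = λ·B[:,1] = (+0.24272,+0.84938,+0.46867)
r₃ = r₁×r₂ = (+0.26621,-0.52288,+0.80977); SVD([r₁ r₂ r₃]) → R = UVᵀ:
  R  [+0.93286 +0.24272 +0.26621]
  R  [-0.07178 +0.84938 -0.52288]
  R  [-0.35302 +0.46867 +0.80977]
t = (-0.09197, +0.12338, +0.69014) m
tr R = 2.592002; θ = arccos((tr R − 1)/2) = 0.650137 rad = 37.250°
axis k = ((R−Rᵀ)₃₂, (R−Rᵀ)₁₃, (R−Rᵀ)₂₁) / (2 sinθ) = (+0.819066, +0.511509, -0.259789)
rvec = θ·k = (+0.532505, +0.332550, -0.168899)

rvec=(0.5325, 0.3326, -0.1689) tvec=(-0.0920, 0.1234, 0.6901)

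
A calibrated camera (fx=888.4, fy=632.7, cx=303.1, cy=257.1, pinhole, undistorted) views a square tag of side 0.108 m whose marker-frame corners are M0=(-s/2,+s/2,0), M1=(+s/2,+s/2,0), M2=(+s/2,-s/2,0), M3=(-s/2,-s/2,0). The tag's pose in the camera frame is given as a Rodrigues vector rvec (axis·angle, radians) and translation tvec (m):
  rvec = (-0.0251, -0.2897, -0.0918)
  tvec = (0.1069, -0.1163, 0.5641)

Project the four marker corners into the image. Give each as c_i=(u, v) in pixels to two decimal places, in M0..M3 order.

Intrinsics K: fx=888.4, fy=632.7, cx=303.1, cy=257.1
Marker side s = 0.108 m; corners in marker frame (Z=0):
  M0 = (-0.0540, +0.0540, 0)
  M1 = (+0.0540, +0.0540, 0)
  M2 = (+0.0540, -0.0540, 0)
  M3 = (-0.0540, -0.0540, 0)
rvec = (-0.0251, -0.2897, -0.0918), |rvec| = θ = 0.30493 rad = 17.471°
Rodrigues: sinθ=0.30023, 1−cosθ=0.04613; R = I + sinθ·[k]× + (1−cosθ)·[k]×²:
    [+0.95418 +0.09399 -0.28409]
    [-0.08678 +0.99551 +0.03791]
    [+0.28637 -0.01152 +0.95805]
t = (0.1069, -0.1163, 0.5641) m
M0: Pc = R·M0+t = (+0.06045, -0.05786, +0.54801); u = 888.4·(+0.06045)/0.54801 + 303.1 = 401.0968, v = 632.7·(-0.05786)/0.54801 + 257.1 = 190.3025
M1: Pc = R·M1+t = (+0.16350, -0.06723, +0.57894); u = 888.4·(+0.16350)/0.57894 + 303.1 = 553.9964, v = 632.7·(-0.06723)/0.57894 + 257.1 = 183.6289
M2: Pc = R·M2+t = (+0.15335, -0.17474, +0.58019); u = 888.4·(+0.15335)/0.58019 + 303.1 = 537.9148, v = 632.7·(-0.17474)/0.58019 + 257.1 = 66.5404
M3: Pc = R·M3+t = (+0.05030, -0.16537, +0.54926); u = 888.4·(+0.05030)/0.54926 + 303.1 = 384.4560, v = 632.7·(-0.16537)/0.54926 + 257.1 = 66.6057

c0=(401.10, 190.30) c1=(554.00, 183.63) c2=(537.91, 66.54) c3=(384.46, 66.61)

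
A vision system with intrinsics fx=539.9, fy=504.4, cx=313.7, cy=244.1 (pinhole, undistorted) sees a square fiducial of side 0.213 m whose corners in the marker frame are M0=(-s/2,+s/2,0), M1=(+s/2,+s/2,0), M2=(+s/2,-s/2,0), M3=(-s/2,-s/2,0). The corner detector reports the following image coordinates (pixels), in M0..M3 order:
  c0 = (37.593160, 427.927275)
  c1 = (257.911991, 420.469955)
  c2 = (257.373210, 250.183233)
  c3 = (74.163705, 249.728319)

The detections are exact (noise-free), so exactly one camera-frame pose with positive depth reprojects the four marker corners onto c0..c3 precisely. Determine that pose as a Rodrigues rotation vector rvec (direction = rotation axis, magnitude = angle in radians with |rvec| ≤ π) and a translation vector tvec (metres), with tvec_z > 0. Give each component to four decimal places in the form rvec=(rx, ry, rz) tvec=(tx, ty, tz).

Intrinsics K: fx=539.9, fy=504.4, cx=313.7, cy=244.1
Marker side s = 0.213 m; corners in marker frame (Z=0):
  M0 = (-0.1065, +0.1065, 0)
  M1 = (+0.1065, +0.1065, 0)
  M2 = (+0.1065, -0.1065, 0)
  M3 = (-0.1065, -0.1065, 0)
Detected image corners:
  c0 = (37.593160, 427.927275) px
  c1 = (257.911991, 420.469955) px
  c2 = (257.373210, 250.183233) px
  c3 = (74.163705, 249.728319) px
Planar DLT: solve 8×8 A·h = b for H (H[2,2]=1):
  H  [+970.15606 -215.37713 +159.67995]
  H  [+51.36700 +532.49419 +329.19129]
  H  [+0.19619 -0.84598 +1.00000]
B = K⁻¹H; ‖b₁‖=1.694336, ‖b₂‖=1.694336; λ = 2/(‖b₁‖+‖b₂‖) = 0.590202, sign → tz>0 ⇒ λ=+0.590202
r₁ = λ·B[:,0] = (+0.99327,+0.00407,+0.11579); r₂ = λ·B[:,1] = (+0.05466,+0.86471,-0.49930)
r₃ = r₁×r₂ = (-0.10216,+0.50226,+0.85866); SVD([r₁ r₂ r₃]) → R = UVᵀ:
  R  [+0.99327 +0.05466 -0.10216]
  R  [+0.00407 +0.86471 +0.50226]
  R  [+0.11579 -0.49930 +0.85866]
t = (-0.16837, +0.09957, +0.59020) m
tr R = 2.716629; θ = arccos((tr R − 1)/2) = 0.538820 rad = 30.872°
axis k = ((R−Rᵀ)₃₂, (R−Rᵀ)₁₃, (R−Rᵀ)₂₁) / (2 sinθ) = (-0.975944, -0.212374, -0.049302)
rvec = θ·k = (-0.525858, -0.114432, -0.026565)

rvec=(-0.5259, -0.1144, -0.0266) tvec=(-0.1684, 0.0996, 0.5902)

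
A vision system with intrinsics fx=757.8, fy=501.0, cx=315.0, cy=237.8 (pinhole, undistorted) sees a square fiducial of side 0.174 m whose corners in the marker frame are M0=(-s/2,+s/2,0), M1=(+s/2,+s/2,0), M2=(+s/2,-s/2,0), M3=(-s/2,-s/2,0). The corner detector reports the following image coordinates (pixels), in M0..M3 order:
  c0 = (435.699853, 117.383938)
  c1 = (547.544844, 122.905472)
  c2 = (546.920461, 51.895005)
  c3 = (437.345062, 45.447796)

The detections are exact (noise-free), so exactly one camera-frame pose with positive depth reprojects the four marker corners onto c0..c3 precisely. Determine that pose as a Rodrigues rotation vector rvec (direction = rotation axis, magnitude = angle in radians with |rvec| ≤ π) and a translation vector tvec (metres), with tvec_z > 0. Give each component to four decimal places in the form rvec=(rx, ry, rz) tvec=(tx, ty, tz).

rvec=(-0.1344, -0.1009, 0.0431) tvec=(0.2707, -0.3550, 1.1569)

Intrinsics K: fx=757.8, fy=501.0, cx=315.0, cy=237.8
Marker side s = 0.174 m; corners in marker frame (Z=0):
  M0 = (-0.0870, +0.0870, 0)
  M1 = (+0.0870, +0.0870, 0)
  M2 = (+0.0870, -0.0870, 0)
  M3 = (-0.0870, -0.0870, 0)
Detected image corners:
  c0 = (435.699853, 117.383938) px
  c1 = (547.544844, 122.905472) px
  c2 = (546.920461, 51.895005) px
  c3 = (437.345062, 45.447796) px
Planar DLT: solve 8×8 A·h = b for H (H[2,2]=1):
  H  [+677.64702 -60.64644 +492.28597]
  H  [+41.53278 +400.83464 +84.06489]
  H  [+0.08427 -0.11743 +1.00000]
B = K⁻¹H; ‖b₁‖=0.864390, ‖b₂‖=0.864390; λ = 2/(‖b₁‖+‖b₂‖) = 1.156885, sign → tz>0 ⇒ λ=+1.156885
r₁ = λ·B[:,0] = (+0.99400,+0.04963,+0.09749); r₂ = λ·B[:,1] = (-0.03611,+0.99007,-0.13585)
r₃ = r₁×r₂ = (-0.10326,+0.13152,+0.98592); SVD([r₁ r₂ r₃]) → R = UVᵀ:
  R  [+0.99400 -0.03611 -0.10326]
  R  [+0.04963 +0.99007 +0.13152]
  R  [+0.09749 -0.13585 +0.98592]
t = (+0.27065, -0.35500, +1.15689) m
tr R = 2.969990; θ = arccos((tr R − 1)/2) = 0.173450 rad = 9.938°
axis k = ((R−Rᵀ)₃₂, (R−Rᵀ)₁₃, (R−Rᵀ)₂₁) / (2 sinθ) = (-0.774616, -0.581596, +0.248429)
rvec = θ·k = (-0.134357, -0.100878, +0.043090)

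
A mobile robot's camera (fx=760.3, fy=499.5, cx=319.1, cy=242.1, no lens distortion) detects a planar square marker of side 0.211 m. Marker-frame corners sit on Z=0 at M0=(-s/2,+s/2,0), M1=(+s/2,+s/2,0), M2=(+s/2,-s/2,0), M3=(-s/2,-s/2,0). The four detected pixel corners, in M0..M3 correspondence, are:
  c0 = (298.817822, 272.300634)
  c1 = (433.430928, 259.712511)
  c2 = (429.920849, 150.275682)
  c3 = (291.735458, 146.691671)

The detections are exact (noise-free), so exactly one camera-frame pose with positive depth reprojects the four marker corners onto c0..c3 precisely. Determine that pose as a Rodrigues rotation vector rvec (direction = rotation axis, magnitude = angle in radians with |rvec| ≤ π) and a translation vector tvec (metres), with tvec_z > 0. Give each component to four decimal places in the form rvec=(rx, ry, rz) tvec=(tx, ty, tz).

Intrinsics K: fx=760.3, fy=499.5, cx=319.1, cy=242.1
Marker side s = 0.211 m; corners in marker frame (Z=0):
  M0 = (-0.1055, +0.1055, 0)
  M1 = (+0.1055, +0.1055, 0)
  M2 = (+0.1055, -0.1055, 0)
  M3 = (-0.1055, -0.1055, 0)
Detected image corners:
  c0 = (298.817822, 272.300634) px
  c1 = (433.430928, 259.712511) px
  c2 = (429.920849, 150.275682) px
  c3 = (291.735458, 146.691671) px
Planar DLT: solve 8×8 A·h = b for H (H[2,2]=1):
  H  [+884.77665 +60.37279 +368.22344]
  H  [+114.20715 +574.77387 +207.70093]
  H  [+0.65595 +0.09865 +1.00000]
B = K⁻¹H; ‖b₁‖=1.107938, ‖b₂‖=1.107938; λ = 2/(‖b₁‖+‖b₂‖) = 0.902577, sign → tz>0 ⇒ λ=+0.902577
r₁ = λ·B[:,0] = (+0.80186,-0.08059,+0.59205); r₂ = λ·B[:,1] = (+0.03430,+0.99544,+0.08904)
r₃ = r₁×r₂ = (-0.59652,-0.05109,+0.80097); SVD([r₁ r₂ r₃]) → R = UVᵀ:
  R  [+0.80186 +0.03430 -0.59652]
  R  [-0.08059 +0.99544 -0.05109]
  R  [+0.59205 +0.08904 +0.80097]
t = (+0.05832, -0.06216, +0.90258) m
tr R = 2.598270; θ = arccos((tr R − 1)/2) = 0.644941 rad = 36.952°
axis k = ((R−Rᵀ)₃₂, (R−Rᵀ)₁₃, (R−Rᵀ)₂₁) / (2 sinθ) = (+0.116555, -0.988577, -0.095556)
rvec = θ·k = (+0.075171, -0.637574, -0.061628)

rvec=(0.0752, -0.6376, -0.0616) tvec=(0.0583, -0.0622, 0.9026)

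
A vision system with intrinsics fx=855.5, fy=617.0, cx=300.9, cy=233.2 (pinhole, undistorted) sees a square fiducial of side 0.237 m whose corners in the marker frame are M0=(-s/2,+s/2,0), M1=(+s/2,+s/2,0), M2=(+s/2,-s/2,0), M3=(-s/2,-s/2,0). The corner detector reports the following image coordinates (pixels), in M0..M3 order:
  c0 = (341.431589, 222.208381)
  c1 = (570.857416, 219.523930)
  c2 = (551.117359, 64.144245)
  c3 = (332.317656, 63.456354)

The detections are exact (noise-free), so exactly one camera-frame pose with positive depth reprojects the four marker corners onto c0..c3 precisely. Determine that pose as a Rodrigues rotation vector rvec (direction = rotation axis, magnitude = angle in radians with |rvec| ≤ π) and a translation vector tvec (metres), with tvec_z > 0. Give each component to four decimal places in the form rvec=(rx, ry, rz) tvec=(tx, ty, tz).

Intrinsics K: fx=855.5, fy=617.0, cx=300.9, cy=233.2
Marker side s = 0.237 m; corners in marker frame (Z=0):
  M0 = (-0.1185, +0.1185, 0)
  M1 = (+0.1185, +0.1185, 0)
  M2 = (+0.1185, -0.1185, 0)
  M3 = (-0.1185, -0.1185, 0)
Detected image corners:
  c0 = (341.431589, 222.208381) px
  c1 = (570.857416, 219.523930) px
  c2 = (551.117359, 64.144245) px
  c3 = (332.317656, 63.456354) px
Planar DLT: solve 8×8 A·h = b for H (H[2,2]=1):
  H  [+985.16016 -31.28280 +449.94069]
  H  [+8.66978 +633.35660 +140.41267]
  H  [+0.08929 -0.20581 +1.00000]
B = K⁻¹H; ‖b₁‖=1.123882, ‖b₂‖=1.123882; λ = 2/(‖b₁‖+‖b₂‖) = 0.889773, sign → tz>0 ⇒ λ=+0.889773
r₁ = λ·B[:,0] = (+0.99669,-0.01752,+0.07944); r₂ = λ·B[:,1] = (+0.03187,+0.98257,-0.18312)
r₃ = r₁×r₂ = (-0.07485,+0.18505,+0.97987); SVD([r₁ r₂ r₃]) → R = UVᵀ:
  R  [+0.99669 +0.03187 -0.07485]
  R  [-0.01752 +0.98257 +0.18505]
  R  [+0.07944 -0.18312 +0.97987]
t = (+0.15501, -0.13381, +0.88977) m
tr R = 2.959134; θ = arccos((tr R − 1)/2) = 0.202500 rad = 11.602°
axis k = ((R−Rᵀ)₃₂, (R−Rᵀ)₁₃, (R−Rᵀ)₂₁) / (2 sinθ) = (-0.915301, -0.383593, -0.122804)
rvec = θ·k = (-0.185349, -0.077678, -0.024868)

rvec=(-0.1853, -0.0777, -0.0249) tvec=(0.1550, -0.1338, 0.8898)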